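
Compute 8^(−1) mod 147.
8^(−1) ≡ 92 (mod 147)

Apply the extended Euclidean algorithm to (147, 8), tracking rows (r, s, t) with s·147 + t·8 = r. Each division r_prev = q·r_cur + r_new produces the new row as (previous row) − q·(current row):
  row A: (147, 1, 0)   [1·147 + 0·8 = 147]
  row B: (8, 0, 1)   [0·147 + 1·8 = 8]
  147 = 18·8 + 3   → row C = row A − 18·row B = (3, 1, −18)   [check: 1·147 − 18·8 = 3]
  8 = 2·3 + 2   → row D = row B − 2·row C = (2, −2, 37)   [check: −2·147 + 37·8 = 2]
  3 = 1·2 + 1   → row E = row C − 1·row D = (1, 3, −55)   [check: 3·147 − 55·8 = 1]
  2 = 2·1 + 0   → remainder 0, stop. gcd = 1 (last nonzero row E).
The gcd is 1, so 8 is invertible mod 147. The last nonzero row gives 3·147 − 55·8 = 1, so t = −55. So 8^(−1) ≡ −55 ≡ 92 (mod 147). Verify: 8 · 92 = 736 ≡ 1 (mod 147). ✓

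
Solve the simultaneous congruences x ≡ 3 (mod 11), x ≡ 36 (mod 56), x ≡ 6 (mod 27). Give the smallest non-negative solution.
x ≡ 3732 (mod 16632); the representative in [0, 16632) is 3732

The moduli 11, 56, 27 are pairwise coprime, so by the CRT there is a unique solution mod 11·56·27 = 16632.
Solve by successive substitution. Start with x ≡ 3 (mod 11).
  Combine with x ≡ 36 (mod 56): write x = 3 + 11·t and require 3 + 11·t ≡ 36 (mod 56), i.e. 11·t ≡ 36 − 3 ≡ 33 (mod 56). Since 11^(−1) ≡ 51 (mod 56), t ≡ 51·33 ≡ 3 (mod 56). So x ≡ 3 + 11·3 = 36 (mod 616).
  Combine with x ≡ 6 (mod 27): write x = 36 + 616·t and require 36 + 616·t ≡ 6 (mod 27), i.e. 616·t ≡ 6 − 36 ≡ 24 (mod 27). Since 616^(−1) ≡ 16 (mod 27) (616 ≡ 22 (mod 27)), t ≡ 16·24 ≡ 6 (mod 27). So x ≡ 36 + 616·6 = 3732 (mod 16632).
Unique solution in [0, 16632): x = 3732.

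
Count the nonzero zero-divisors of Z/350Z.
Z/350Z has 229 nonzero zero-divisors

In Z/350Z each nonzero element is either a unit (gcd with 350 is 1) or a zero-divisor (gcd > 1). The number of units is φ(350): factorise 350 = 2 · 5^2 · 7, so φ(350) = (2 − 1) · (5^2 − 5^1) · (7 − 1) = 1 · 20 · 6 = 120. The nonzero elements number 350 − 1 = 349. Hence the nonzero zero-divisors number 349 − 120 = 229.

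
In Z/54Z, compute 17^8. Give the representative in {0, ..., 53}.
19

Use repeated squaring. Binary(8) = 1000. Walk through the bits of the exponent 8 left-to-right: at each bit after the leading one, square the running value, then multiply by 17 if the bit is 1 (always reducing mod 54):
  bit 1 = 1 (leading): start with 17.
  bit 2 = 0: square 17^2 = 289 ≡ 19 (mod 54).
  bit 3 = 0: square 19^2 = 361 ≡ 37 (mod 54).
  bit 4 = 0: square 37^2 = 1369 ≡ 19 (mod 54).
Final value: 17^8 ≡ 19 (mod 54).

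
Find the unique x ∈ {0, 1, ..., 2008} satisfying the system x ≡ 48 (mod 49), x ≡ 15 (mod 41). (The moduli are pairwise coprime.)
The moduli 49, 41 are pairwise coprime, so by the CRT there is a unique solution mod 49·41 = 2009.
Solve by successive substitution. Start with x ≡ 48 (mod 49).
  Combine with x ≡ 15 (mod 41): write x = 48 + 49·t and require 48 + 49·t ≡ 15 (mod 41), i.e. 49·t ≡ 15 − 48 ≡ 8 (mod 41). Since 49^(−1) ≡ 36 (mod 41) (49 ≡ 8 (mod 41)), t ≡ 36·8 ≡ 1 (mod 41). So x ≡ 48 + 49·1 = 97 (mod 2009).
Unique solution in [0, 2009): x = 97.

Final answer: x ≡ 97 (mod 2009); the representative in [0, 2009) is 97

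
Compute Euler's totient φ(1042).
φ(1042) = 520

φ is multiplicative, with φ(p^e) = p^e − p^(e−1). Factorise 1042 = 2 · 521. Then
  φ(1042) = (2 − 1) · (521 − 1) = 1 · 520 = 520.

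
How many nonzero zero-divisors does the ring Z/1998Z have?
Z/1998Z has 1349 nonzero zero-divisors

In Z/1998Z each nonzero element is either a unit (gcd with 1998 is 1) or a zero-divisor (gcd > 1). The number of units is φ(1998): factorise 1998 = 2 · 3^3 · 37, so φ(1998) = (2 − 1) · (3^3 − 3^2) · (37 − 1) = 1 · 18 · 36 = 648. The nonzero elements number 1998 − 1 = 1997. Hence the nonzero zero-divisors number 1997 − 648 = 1349.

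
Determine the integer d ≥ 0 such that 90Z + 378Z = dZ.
In the PID Z, (a, b) is generated by gcd(a, b). Compute gcd(378, 90) with the extended Euclidean algorithm, tracking rows (r, s, t) with s·378 + t·90 = r:
  row A: (378, 1, 0)   [1·378 + 0·90 = 378]
  row B: (90, 0, 1)   [0·378 + 1·90 = 90]
  378 = 4·90 + 18   → row C = row A − 4·row B = (18, 1, −4)   [check: 1·378 − 4·90 = 18]
  90 = 5·18 + 0   → remainder 0, stop. gcd = 18 (last nonzero row C).
So gcd(90, 378) = 18, with Bézout identity 1·378 − 4·90 = 18. Containment (⊇): the Bézout identity exhibits 18 as an element of (90, 378), giving (18) ⊆ (90, 378). Containment (⊆): since 18 | 90 and 18 | 378 (90 = 18·5, 378 = 18·21), every Z-linear combination of 90 and 378 is divisible by 18, so (90, 378) ⊆ (18). Therefore (90, 378) = (18), d = 18.

Final answer: (90, 378) = (18); d = 18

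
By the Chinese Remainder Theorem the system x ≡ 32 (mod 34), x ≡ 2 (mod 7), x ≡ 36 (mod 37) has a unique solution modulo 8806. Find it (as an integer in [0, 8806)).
The moduli 34, 7, 37 are pairwise coprime, so by the CRT there is a unique solution mod 34·7·37 = 8806.
Solve by successive substitution. Start with x ≡ 32 (mod 34).
  Combine with x ≡ 2 (mod 7): write x = 32 + 34·t and require 32 + 34·t ≡ 2 (mod 7), i.e. 34·t ≡ 2 − 32 ≡ 5 (mod 7). Since 34^(−1) ≡ 6 (mod 7) (34 ≡ 6 (mod 7)), t ≡ 6·5 ≡ 2 (mod 7). So x ≡ 32 + 34·2 = 100 (mod 238).
  Combine with x ≡ 36 (mod 37): write x = 100 + 238·t and require 100 + 238·t ≡ 36 (mod 37), i.e. 238·t ≡ 36 − 100 ≡ 10 (mod 37). Since 238^(−1) ≡ 7 (mod 37) (238 ≡ 16 (mod 37)), t ≡ 7·10 ≡ 33 (mod 37). So x ≡ 100 + 238·33 = 7954 (mod 8806).
Unique solution in [0, 8806): x = 7954.

Final answer: x ≡ 7954 (mod 8806); the representative in [0, 8806) is 7954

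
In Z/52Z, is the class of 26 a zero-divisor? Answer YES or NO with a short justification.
YES

gcd(26, 52) = 26 > 1, so 26 is not a unit in Z/52Z. In Z/nZ every nonzero non-unit is a zero-divisor: explicitly, take b = 52/gcd = 2 ≠ 0 (mod 52); then 26·2 = 52 = 1·52, i.e. 26·2 ≡ 0 (mod 52). So 26 is a zero-divisor.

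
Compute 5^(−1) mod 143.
5^(−1) ≡ 86 (mod 143)

Apply the extended Euclidean algorithm to (143, 5), tracking rows (r, s, t) with s·143 + t·5 = r. Each division r_prev = q·r_cur + r_new produces the new row as (previous row) − q·(current row):
  row A: (143, 1, 0)   [1·143 + 0·5 = 143]
  row B: (5, 0, 1)   [0·143 + 1·5 = 5]
  143 = 28·5 + 3   → row C = row A − 28·row B = (3, 1, −28)   [check: 1·143 − 28·5 = 3]
  5 = 1·3 + 2   → row D = row B − 1·row C = (2, −1, 29)   [check: −1·143 + 29·5 = 2]
  3 = 1·2 + 1   → row E = row C − 1·row D = (1, 2, −57)   [check: 2·143 − 57·5 = 1]
  2 = 2·1 + 0   → remainder 0, stop. gcd = 1 (last nonzero row E).
The gcd is 1, so 5 is invertible mod 143. The last nonzero row gives 2·143 − 57·5 = 1, so t = −57. So 5^(−1) ≡ −57 ≡ 86 (mod 143). Verify: 5 · 86 = 430 ≡ 1 (mod 143). ✓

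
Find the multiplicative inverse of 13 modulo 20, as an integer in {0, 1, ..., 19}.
13^(−1) ≡ 17 (mod 20)

Apply the extended Euclidean algorithm to (20, 13), tracking rows (r, s, t) with s·20 + t·13 = r. Each division r_prev = q·r_cur + r_new produces the new row as (previous row) − q·(current row):
  row A: (20, 1, 0)   [1·20 + 0·13 = 20]
  row B: (13, 0, 1)   [0·20 + 1·13 = 13]
  20 = 1·13 + 7   → row C = row A − 1·row B = (7, 1, −1)   [check: 1·20 − 1·13 = 7]
  13 = 1·7 + 6   → row D = row B − 1·row C = (6, −1, 2)   [check: −1·20 + 2·13 = 6]
  7 = 1·6 + 1   → row E = row C − 1·row D = (1, 2, −3)   [check: 2·20 − 3·13 = 1]
  6 = 6·1 + 0   → remainder 0, stop. gcd = 1 (last nonzero row E).
The gcd is 1, so 13 is invertible mod 20. The last nonzero row gives 2·20 − 3·13 = 1, so t = −3. So 13^(−1) ≡ −3 ≡ 17 (mod 20). Verify: 13 · 17 = 221 ≡ 1 (mod 20). ✓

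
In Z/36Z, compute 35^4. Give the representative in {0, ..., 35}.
Use repeated squaring. Binary(4) = 100. Walk through the bits of the exponent 4 left-to-right: at each bit after the leading one, square the running value, then multiply by 35 if the bit is 1 (always reducing mod 36):
  bit 1 = 1 (leading): start with 35.
  bit 2 = 0: square 35^2 = 1225 ≡ 1 (mod 36).
  bit 3 = 0: square 1^2 = 1 (mod 36).
Final value: 35^4 ≡ 1 (mod 36).

Final answer: 1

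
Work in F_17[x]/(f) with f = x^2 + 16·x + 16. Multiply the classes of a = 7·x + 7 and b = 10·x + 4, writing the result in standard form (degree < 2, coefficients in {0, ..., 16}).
a · b ≡ 15·x + 13 (mod f(x))

Multiply as integer polynomials: a · b = 70·x^2 + 98·x + 28. Reducing coefficients mod 17: a · b ≡ 2·x^2 + 13·x + 11. Now divide by f(x) = x^2 + 16·x + 16 in F_17[x], eliminating the leading term at each step:
  leading term 2·x^2: subtract (2)·f(x) = 2·x^2 + 15·x + 15, leaving 15·x + 13 (coefficients mod 17)
The degree is now < 2, so this is the remainder. Hence a · b ≡ 15·x + 13 in F_17[x]/(f).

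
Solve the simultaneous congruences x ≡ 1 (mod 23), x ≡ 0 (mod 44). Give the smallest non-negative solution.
The moduli 23, 44 are pairwise coprime, so by the CRT there is a unique solution mod 23·44 = 1012.
Solve by successive substitution. Start with x ≡ 1 (mod 23).
  Combine with x ≡ 0 (mod 44): write x = 1 + 23·t and require 1 + 23·t ≡ 0 (mod 44), i.e. 23·t ≡ 0 − 1 ≡ 43 (mod 44). Since 23^(−1) ≡ 23 (mod 44), t ≡ 23·43 ≡ 21 (mod 44). So x ≡ 1 + 23·21 = 484 (mod 1012).
Unique solution in [0, 1012): x = 484.

Final answer: x ≡ 484 (mod 1012); the representative in [0, 1012) is 484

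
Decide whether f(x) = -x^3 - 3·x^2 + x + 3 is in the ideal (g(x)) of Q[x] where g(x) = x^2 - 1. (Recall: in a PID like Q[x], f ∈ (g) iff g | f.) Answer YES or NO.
In Q[x] the ideal (g) consists of all multiples of g, so f ∈ (g) iff g | f, i.e. iff the remainder of f on division by g is 0. Divide f by g (g is monic, so eliminate the leading term of the running remainder at each step):
  leading term -x^3: subtract (-x)·g(x) = -x^3 + x, leaving 3 - 3·x^2
  leading term -3·x^2: subtract (-3)·g(x) = 3 - 3·x^2, leaving 0
The remainder is 0, so f(x) = g(x) · h(x) with h(x) = -x - 3. Hence g | f, i.e. f ∈ (g).

Final answer: YES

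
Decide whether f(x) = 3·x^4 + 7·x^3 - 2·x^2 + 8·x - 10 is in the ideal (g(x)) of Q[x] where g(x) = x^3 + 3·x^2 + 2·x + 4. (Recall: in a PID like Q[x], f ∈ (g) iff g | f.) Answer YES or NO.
NO

In Q[x] the ideal (g) consists of all multiples of g, so f ∈ (g) iff g | f, i.e. iff the remainder of f on division by g is 0. Divide f by g (g is monic, so eliminate the leading term of the running remainder at each step):
  leading term 3·x^4: subtract (3·x)·g(x) = 3·x^4 + 9·x^3 + 6·x^2 + 12·x, leaving -2·x^3 - 8·x^2 - 4·x - 10
  leading term -2·x^3: subtract (-2)·g(x) = -2·x^3 - 6·x^2 - 4·x - 8, leaving -2·x^2 - 2
The remainder r(x) = -2·x^2 - 2 ≠ 0 (and deg r < deg g), so g ∤ f, i.e. f ∉ (g).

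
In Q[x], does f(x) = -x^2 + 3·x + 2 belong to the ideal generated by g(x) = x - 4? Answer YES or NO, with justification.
NO

In Q[x] the ideal (g) consists of all multiples of g, so f ∈ (g) iff g | f, i.e. iff the remainder of f on division by g is 0. Divide f by g (g is monic, so eliminate the leading term of the running remainder at each step):
  leading term -x^2: subtract (-x)·g(x) = -x^2 + 4·x, leaving 2 - x
  leading term -x: subtract (-1)·g(x) = 4 - x, leaving -2
The remainder r(x) = -2 ≠ 0 (and deg r < deg g), so g ∤ f, i.e. f ∉ (g).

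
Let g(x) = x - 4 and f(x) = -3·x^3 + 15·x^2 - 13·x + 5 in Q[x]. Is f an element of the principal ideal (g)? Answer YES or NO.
NO

In Q[x] the ideal (g) consists of all multiples of g, so f ∈ (g) iff g | f, i.e. iff the remainder of f on division by g is 0. Divide f by g (g is monic, so eliminate the leading term of the running remainder at each step):
  leading term -3·x^3: subtract (-3·x^2)·g(x) = -3·x^3 + 12·x^2, leaving 3·x^2 - 13·x + 5
  leading term 3·x^2: subtract (3·x)·g(x) = 3·x^2 - 12·x, leaving 5 - x
  leading term -x: subtract (-1)·g(x) = 4 - x, leaving 1
The remainder r(x) = 1 ≠ 0 (and deg r < deg g), so g ∤ f, i.e. f ∉ (g).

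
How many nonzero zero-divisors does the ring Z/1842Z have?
In Z/1842Z each nonzero element is either a unit (gcd with 1842 is 1) or a zero-divisor (gcd > 1). The number of units is φ(1842): factorise 1842 = 2 · 3 · 307, so φ(1842) = (2 − 1) · (3 − 1) · (307 − 1) = 1 · 2 · 306 = 612. The nonzero elements number 1842 − 1 = 1841. Hence the nonzero zero-divisors number 1841 − 612 = 1229.

Final answer: Z/1842Z has 1229 nonzero zero-divisors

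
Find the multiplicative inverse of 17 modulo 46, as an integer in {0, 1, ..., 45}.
Apply the extended Euclidean algorithm to (46, 17), tracking rows (r, s, t) with s·46 + t·17 = r. Each division r_prev = q·r_cur + r_new produces the new row as (previous row) − q·(current row):
  row A: (46, 1, 0)   [1·46 + 0·17 = 46]
  row B: (17, 0, 1)   [0·46 + 1·17 = 17]
  46 = 2·17 + 12   → row C = row A − 2·row B = (12, 1, −2)   [check: 1·46 − 2·17 = 12]
  17 = 1·12 + 5   → row D = row B − 1·row C = (5, −1, 3)   [check: −1·46 + 3·17 = 5]
  12 = 2·5 + 2   → row E = row C − 2·row D = (2, 3, −8)   [check: 3·46 − 8·17 = 2]
  5 = 2·2 + 1   → row F = row D − 2·row E = (1, −7, 19)   [check: −7·46 + 19·17 = 1]
  2 = 2·1 + 0   → remainder 0, stop. gcd = 1 (last nonzero row F).
The gcd is 1, so 17 is invertible mod 46. The last nonzero row gives −7·46 + 19·17 = 1, so t = 19. So 17^(−1) ≡ 19 (mod 46). Verify: 17 · 19 = 323 ≡ 1 (mod 46). ✓

Final answer: 17^(−1) ≡ 19 (mod 46)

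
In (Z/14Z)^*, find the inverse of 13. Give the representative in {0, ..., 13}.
13^(−1) ≡ 13 (mod 14)

Apply the extended Euclidean algorithm to (14, 13), tracking rows (r, s, t) with s·14 + t·13 = r. Each division r_prev = q·r_cur + r_new produces the new row as (previous row) − q·(current row):
  row A: (14, 1, 0)   [1·14 + 0·13 = 14]
  row B: (13, 0, 1)   [0·14 + 1·13 = 13]
  14 = 1·13 + 1   → row C = row A − 1·row B = (1, 1, −1)   [check: 1·14 − 1·13 = 1]
  13 = 13·1 + 0   → remainder 0, stop. gcd = 1 (last nonzero row C).
The gcd is 1, so 13 is invertible mod 14. The last nonzero row gives 1·14 − 1·13 = 1, so t = −1. So 13^(−1) ≡ −1 ≡ 13 (mod 14). Verify: 13 · 13 = 169 ≡ 1 (mod 14). ✓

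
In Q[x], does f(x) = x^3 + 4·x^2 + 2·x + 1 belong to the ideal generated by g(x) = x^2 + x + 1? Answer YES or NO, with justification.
In Q[x] the ideal (g) consists of all multiples of g, so f ∈ (g) iff g | f, i.e. iff the remainder of f on division by g is 0. Divide f by g (g is monic, so eliminate the leading term of the running remainder at each step):
  leading term x^3: subtract (x)·g(x) = x^3 + x^2 + x, leaving 3·x^2 + x + 1
  leading term 3·x^2: subtract (3)·g(x) = 3·x^2 + 3·x + 3, leaving -2·x - 2
The remainder r(x) = -2·x - 2 ≠ 0 (and deg r < deg g), so g ∤ f, i.e. f ∉ (g).

Final answer: NO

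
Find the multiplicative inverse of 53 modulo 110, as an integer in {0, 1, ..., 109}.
53^(−1) ≡ 27 (mod 110)

Apply the extended Euclidean algorithm to (110, 53), tracking rows (r, s, t) with s·110 + t·53 = r. Each division r_prev = q·r_cur + r_new produces the new row as (previous row) − q·(current row):
  row A: (110, 1, 0)   [1·110 + 0·53 = 110]
  row B: (53, 0, 1)   [0·110 + 1·53 = 53]
  110 = 2·53 + 4   → row C = row A − 2·row B = (4, 1, −2)   [check: 1·110 − 2·53 = 4]
  53 = 13·4 + 1   → row D = row B − 13·row C = (1, −13, 27)   [check: −13·110 + 27·53 = 1]
  4 = 4·1 + 0   → remainder 0, stop. gcd = 1 (last nonzero row D).
The gcd is 1, so 53 is invertible mod 110. The last nonzero row gives −13·110 + 27·53 = 1, so t = 27. So 53^(−1) ≡ 27 (mod 110). Verify: 53 · 27 = 1431 ≡ 1 (mod 110). ✓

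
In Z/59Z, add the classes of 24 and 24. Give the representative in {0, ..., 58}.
48

Both summands are already reduced mod 59. 24 + 24 = 48; 48 = 0·59 + 48, so (24 + 24) mod 59 = 48.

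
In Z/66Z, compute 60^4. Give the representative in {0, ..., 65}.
Use repeated squaring. Binary(4) = 100. Walk through the bits of the exponent 4 left-to-right: at each bit after the leading one, square the running value, then multiply by 60 if the bit is 1 (always reducing mod 66):
  bit 1 = 1 (leading): start with 60.
  bit 2 = 0: square 60^2 = 3600 ≡ 36 (mod 66).
  bit 3 = 0: square 36^2 = 1296 ≡ 42 (mod 66).
Final value: 60^4 ≡ 42 (mod 66).

Final answer: 42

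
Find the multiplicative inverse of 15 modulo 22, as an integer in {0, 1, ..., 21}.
15^(−1) ≡ 3 (mod 22)

Apply the extended Euclidean algorithm to (22, 15), tracking rows (r, s, t) with s·22 + t·15 = r. Each division r_prev = q·r_cur + r_new produces the new row as (previous row) − q·(current row):
  row A: (22, 1, 0)   [1·22 + 0·15 = 22]
  row B: (15, 0, 1)   [0·22 + 1·15 = 15]
  22 = 1·15 + 7   → row C = row A − 1·row B = (7, 1, −1)   [check: 1·22 − 1·15 = 7]
  15 = 2·7 + 1   → row D = row B − 2·row C = (1, −2, 3)   [check: −2·22 + 3·15 = 1]
  7 = 7·1 + 0   → remainder 0, stop. gcd = 1 (last nonzero row D).
The gcd is 1, so 15 is invertible mod 22. The last nonzero row gives −2·22 + 3·15 = 1, so t = 3. So 15^(−1) ≡ 3 (mod 22). Verify: 15 · 3 = 45 ≡ 1 (mod 22). ✓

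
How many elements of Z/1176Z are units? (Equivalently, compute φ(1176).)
Z/1176Z has φ(1176) = 336 units

An element a ∈ Z/1176Z is a unit iff gcd(a, 1176) = 1, so the number of units is φ(1176). φ is multiplicative, with φ(p^e) = p^e − p^(e−1). Factorise 1176 = 2^3 · 3 · 7^2. Then
  φ(1176) = (2^3 − 2^2) · (3 − 1) · (7^2 − 7^1) = 4 · 2 · 42 = 336.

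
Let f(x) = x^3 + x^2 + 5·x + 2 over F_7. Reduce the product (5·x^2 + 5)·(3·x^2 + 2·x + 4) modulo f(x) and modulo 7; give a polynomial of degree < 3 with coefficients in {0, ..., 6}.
Multiply as integer polynomials: a · b = 15·x^4 + 10·x^3 + 35·x^2 + 10·x + 20. Reducing coefficients mod 7: a · b ≡ x^4 + 3·x^3 + 3·x + 6. Now divide by f(x) = x^3 + x^2 + 5·x + 2 in F_7[x], eliminating the leading term at each step:
  leading term x^4: subtract (x)·f(x) = x^4 + x^3 + 5·x^2 + 2·x, leaving 2·x^3 + 2·x^2 + x + 6 (coefficients mod 7)
  leading term 2·x^3: subtract (2)·f(x) = 2·x^3 + 2·x^2 + 3·x + 4, leaving 5·x + 2 (coefficients mod 7)
The degree is now < 3, so this is the remainder. Hence a · b ≡ 5·x + 2 in F_7[x]/(f).

Final answer: a · b ≡ 5·x + 2 (mod f(x))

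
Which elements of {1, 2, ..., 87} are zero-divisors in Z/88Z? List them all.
nonzero zero-divisors of Z/88Z = {2, 4, 6, 8, 10, 11, 12, 14, 16, 18, 20, 22, 24, 26, 28, 30, 32, 33, 34, 36, 38, 40, 42, 44, 46, 48, 50, 52, 54, 55, 56, 58, 60, 62, 64, 66, 68, 70, 72, 74, 76, 77, 78, 80, 82, 84, 86}

An element a ∈ Z/88Z (with a ≠ 0) is a zero-divisor iff gcd(a, 88) > 1 (because a is a unit precisely when gcd(a, n) = 1, and in Z/nZ every nonzero, non-unit element is a zero-divisor). Scan a = 1, ..., 87 and keep those with gcd(a, 88) > 1:
  gcd(2, 88) = 2, gcd(4, 88) = 4, gcd(6, 88) = 2, gcd(8, 88) = 8, gcd(10, 88) = 2, gcd(11, 88) = 11, gcd(12, 88) = 4, gcd(14, 88) = 2, gcd(16, 88) = 8, gcd(18, 88) = 2, gcd(20, 88) = 4, gcd(22, 88) = 22, gcd(24, 88) = 8, gcd(26, 88) = 2, gcd(28, 88) = 4, gcd(30, 88) = 2, gcd(32, 88) = 8, gcd(33, 88) = 11, gcd(34, 88) = 2, gcd(36, 88) = 4, gcd(38, 88) = 2, gcd(40, 88) = 8, gcd(42, 88) = 2, gcd(44, 88) = 44, gcd(46, 88) = 2, gcd(48, 88) = 8, gcd(50, 88) = 2, gcd(52, 88) = 4, gcd(54, 88) = 2, gcd(55, 88) = 11, gcd(56, 88) = 8, gcd(58, 88) = 2, gcd(60, 88) = 4, gcd(62, 88) = 2, gcd(64, 88) = 8, gcd(66, 88) = 22, gcd(68, 88) = 4, gcd(70, 88) = 2, gcd(72, 88) = 8, gcd(74, 88) = 2, gcd(76, 88) = 4, gcd(77, 88) = 11, gcd(78, 88) = 2, gcd(80, 88) = 8, gcd(82, 88) = 2, gcd(84, 88) = 4, gcd(86, 88) = 2.
All other a ∈ {1, ..., 87} have gcd(a, 88) = 1 and are units. So the nonzero zero-divisors are exactly the 47 values of a appearing in this scan.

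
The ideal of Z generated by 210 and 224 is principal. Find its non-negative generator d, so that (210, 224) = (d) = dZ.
In the PID Z, (a, b) is generated by gcd(a, b). Compute gcd(224, 210) with the extended Euclidean algorithm, tracking rows (r, s, t) with s·224 + t·210 = r:
  row A: (224, 1, 0)   [1·224 + 0·210 = 224]
  row B: (210, 0, 1)   [0·224 + 1·210 = 210]
  224 = 1·210 + 14   → row C = row A − 1·row B = (14, 1, −1)   [check: 1·224 − 1·210 = 14]
  210 = 15·14 + 0   → remainder 0, stop. gcd = 14 (last nonzero row C).
So gcd(210, 224) = 14, with Bézout identity 1·224 − 1·210 = 14. Containment (⊇): the Bézout identity exhibits 14 as an element of (210, 224), giving (14) ⊆ (210, 224). Containment (⊆): since 14 | 210 and 14 | 224 (210 = 14·15, 224 = 14·16), every Z-linear combination of 210 and 224 is divisible by 14, so (210, 224) ⊆ (14). Therefore (210, 224) = (14), d = 14.

Final answer: (210, 224) = (14); d = 14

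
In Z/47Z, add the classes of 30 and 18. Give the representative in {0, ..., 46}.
1

Both summands are already reduced mod 47. 30 + 18 = 48; 48 = 1·47 + 1, so (30 + 18) mod 47 = 1.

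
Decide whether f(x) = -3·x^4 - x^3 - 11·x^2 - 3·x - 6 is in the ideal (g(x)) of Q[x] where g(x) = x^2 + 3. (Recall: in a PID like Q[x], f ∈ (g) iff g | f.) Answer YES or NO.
In Q[x] the ideal (g) consists of all multiples of g, so f ∈ (g) iff g | f, i.e. iff the remainder of f on division by g is 0. Divide f by g (g is monic, so eliminate the leading term of the running remainder at each step):
  leading term -3·x^4: subtract (-3·x^2)·g(x) = -3·x^4 - 9·x^2, leaving -x^3 - 2·x^2 - 3·x - 6
  leading term -x^3: subtract (-x)·g(x) = -x^3 - 3·x, leaving -2·x^2 - 6
  leading term -2·x^2: subtract (-2)·g(x) = -2·x^2 - 6, leaving 0
The remainder is 0, so f(x) = g(x) · h(x) with h(x) = -3·x^2 - x - 2. Hence g | f, i.e. f ∈ (g).

Final answer: YES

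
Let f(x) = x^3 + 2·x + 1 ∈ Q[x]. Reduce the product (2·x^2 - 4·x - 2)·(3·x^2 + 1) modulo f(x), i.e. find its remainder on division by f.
a · b ≡ -16·x^2 + 14·x + 10 (mod f(x))

First multiply in Q[x] without reducing: a · b = 6·x^4 - 12·x^3 - 4·x^2 - 4·x - 2. Now divide by f(x) = x^3 + 2·x + 1, eliminating the leading term at each step:
  leading term 6·x^4: subtract (6·x)·f(x) = 6·x^4 + 12·x^2 + 6·x, leaving -12·x^3 - 16·x^2 - 10·x - 2
  leading term -12·x^3: subtract (-12)·f(x) = -12·x^3 - 24·x - 12, leaving -16·x^2 + 14·x + 10
The degree is now < 3, so this is the remainder. Hence a · b ≡ -16·x^2 + 14·x + 10 in Q[x]/(f).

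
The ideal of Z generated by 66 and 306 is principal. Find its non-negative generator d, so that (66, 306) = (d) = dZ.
(66, 306) = (6); d = 6

In the PID Z, (a, b) is generated by gcd(a, b). Compute gcd(306, 66) with the extended Euclidean algorithm, tracking rows (r, s, t) with s·306 + t·66 = r:
  row A: (306, 1, 0)   [1·306 + 0·66 = 306]
  row B: (66, 0, 1)   [0·306 + 1·66 = 66]
  306 = 4·66 + 42   → row C = row A − 4·row B = (42, 1, −4)   [check: 1·306 − 4·66 = 42]
  66 = 1·42 + 24   → row D = row B − 1·row C = (24, −1, 5)   [check: −1·306 + 5·66 = 24]
  42 = 1·24 + 18   → row E = row C − 1·row D = (18, 2, −9)   [check: 2·306 − 9·66 = 18]
  24 = 1·18 + 6   → row F = row D − 1·row E = (6, −3, 14)   [check: −3·306 + 14·66 = 6]
  18 = 3·6 + 0   → remainder 0, stop. gcd = 6 (last nonzero row F).
So gcd(66, 306) = 6, with Bézout identity −3·306 + 14·66 = 6. Containment (⊇): the Bézout identity exhibits 6 as an element of (66, 306), giving (6) ⊆ (66, 306). Containment (⊆): since 6 | 66 and 6 | 306 (66 = 6·11, 306 = 6·51), every Z-linear combination of 66 and 306 is divisible by 6, so (66, 306) ⊆ (6). Therefore (66, 306) = (6), d = 6.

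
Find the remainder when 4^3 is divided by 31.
2

Use repeated squaring. Binary(3) = 11. Walk through the bits of the exponent 3 left-to-right: at each bit after the leading one, square the running value, then multiply by 4 if the bit is 1 (always reducing mod 31):
  bit 1 = 1 (leading): start with 4.
  bit 2 = 1: square 4^2 = 16; bit is 1, so multiply 16·4 = 64 ≡ 2 (mod 31).
Final value: 4^3 ≡ 2 (mod 31).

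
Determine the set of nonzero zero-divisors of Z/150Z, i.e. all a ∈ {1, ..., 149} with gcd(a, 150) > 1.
An element a ∈ Z/150Z (with a ≠ 0) is a zero-divisor iff gcd(a, 150) > 1 (because a is a unit precisely when gcd(a, n) = 1, and in Z/nZ every nonzero, non-unit element is a zero-divisor). Scan a = 1, ..., 149 and keep those with gcd(a, 150) > 1:
  gcd(2, 150) = 2, gcd(3, 150) = 3, gcd(4, 150) = 2, gcd(5, 150) = 5, gcd(6, 150) = 6, gcd(8, 150) = 2, gcd(9, 150) = 3, gcd(10, 150) = 10, gcd(12, 150) = 6, gcd(14, 150) = 2, gcd(15, 150) = 15, gcd(16, 150) = 2, gcd(18, 150) = 6, gcd(20, 150) = 10, gcd(21, 150) = 3, gcd(22, 150) = 2, gcd(24, 150) = 6, gcd(25, 150) = 25, gcd(26, 150) = 2, gcd(27, 150) = 3, gcd(28, 150) = 2, gcd(30, 150) = 30, gcd(32, 150) = 2, gcd(33, 150) = 3, gcd(34, 150) = 2, gcd(35, 150) = 5, gcd(36, 150) = 6, gcd(38, 150) = 2, gcd(39, 150) = 3, gcd(40, 150) = 10, gcd(42, 150) = 6, gcd(44, 150) = 2, gcd(45, 150) = 15, gcd(46, 150) = 2, gcd(48, 150) = 6, gcd(50, 150) = 50, gcd(51, 150) = 3, gcd(52, 150) = 2, gcd(54, 150) = 6, gcd(55, 150) = 5, gcd(56, 150) = 2, gcd(57, 150) = 3, gcd(58, 150) = 2, gcd(60, 150) = 30, gcd(62, 150) = 2, gcd(63, 150) = 3, gcd(64, 150) = 2, gcd(65, 150) = 5, gcd(66, 150) = 6, gcd(68, 150) = 2, gcd(69, 150) = 3, gcd(70, 150) = 10, gcd(72, 150) = 6, gcd(74, 150) = 2, gcd(75, 150) = 75, gcd(76, 150) = 2, gcd(78, 150) = 6, gcd(80, 150) = 10, gcd(81, 150) = 3, gcd(82, 150) = 2, gcd(84, 150) = 6, gcd(85, 150) = 5, gcd(86, 150) = 2, gcd(87, 150) = 3, gcd(88, 150) = 2, gcd(90, 150) = 30, gcd(92, 150) = 2, gcd(93, 150) = 3, gcd(94, 150) = 2, gcd(95, 150) = 5, gcd(96, 150) = 6, gcd(98, 150) = 2, gcd(99, 150) = 3, gcd(100, 150) = 50, gcd(102, 150) = 6, gcd(104, 150) = 2, gcd(105, 150) = 15, gcd(106, 150) = 2, gcd(108, 150) = 6, gcd(110, 150) = 10, gcd(111, 150) = 3, gcd(112, 150) = 2, gcd(114, 150) = 6, gcd(115, 150) = 5, gcd(116, 150) = 2, gcd(117, 150) = 3, gcd(118, 150) = 2, gcd(120, 150) = 30, gcd(122, 150) = 2, gcd(123, 150) = 3, gcd(124, 150) = 2, gcd(125, 150) = 25, gcd(126, 150) = 6, gcd(128, 150) = 2, gcd(129, 150) = 3, gcd(130, 150) = 10, gcd(132, 150) = 6, gcd(134, 150) = 2, gcd(135, 150) = 15, gcd(136, 150) = 2, gcd(138, 150) = 6, gcd(140, 150) = 10, gcd(141, 150) = 3, gcd(142, 150) = 2, gcd(144, 150) = 6, gcd(145, 150) = 5, gcd(146, 150) = 2, gcd(147, 150) = 3, gcd(148, 150) = 2.
All other a ∈ {1, ..., 149} have gcd(a, 150) = 1 and are units. So the nonzero zero-divisors are exactly the 109 values of a appearing in this scan.

Final answer: nonzero zero-divisors of Z/150Z = {2, 3, 4, 5, 6, 8, 9, 10, 12, 14, 15, 16, 18, 20, 21, 22, 24, 25, 26, 27, 28, 30, 32, 33, 34, 35, 36, 38, 39, 40, 42, 44, 45, 46, 48, 50, 51, 52, 54, 55, 56, 57, 58, 60, 62, 63, 64, 65, 66, 68, 69, 70, 72, 74, 75, 76, 78, 80, 81, 82, 84, 85, 86, 87, 88, 90, 92, 93, 94, 95, 96, 98, 99, 100, 102, 104, 105, 106, 108, 110, 111, 112, 114, 115, 116, 117, 118, 120, 122, 123, 124, 125, 126, 128, 129, 130, 132, 134, 135, 136, 138, 140, 141, 142, 144, 145, 146, 147, 148}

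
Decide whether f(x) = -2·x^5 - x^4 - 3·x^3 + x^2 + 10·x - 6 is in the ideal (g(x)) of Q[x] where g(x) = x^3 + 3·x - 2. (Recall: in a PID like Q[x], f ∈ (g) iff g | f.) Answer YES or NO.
In Q[x] the ideal (g) consists of all multiples of g, so f ∈ (g) iff g | f, i.e. iff the remainder of f on division by g is 0. Divide f by g (g is monic, so eliminate the leading term of the running remainder at each step):
  leading term -2·x^5: subtract (-2·x^2)·g(x) = -2·x^5 - 6·x^3 + 4·x^2, leaving -x^4 + 3·x^3 - 3·x^2 + 10·x - 6
  leading term -x^4: subtract (-x)·g(x) = -x^4 - 3·x^2 + 2·x, leaving 3·x^3 + 8·x - 6
  leading term 3·x^3: subtract (3)·g(x) = 3·x^3 + 9·x - 6, leaving -x
The remainder r(x) = -x ≠ 0 (and deg r < deg g), so g ∤ f, i.e. f ∉ (g).

Final answer: NO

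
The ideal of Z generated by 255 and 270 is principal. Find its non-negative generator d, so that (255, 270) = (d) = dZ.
In the PID Z, (a, b) is generated by gcd(a, b). Compute gcd(270, 255) with the extended Euclidean algorithm, tracking rows (r, s, t) with s·270 + t·255 = r:
  row A: (270, 1, 0)   [1·270 + 0·255 = 270]
  row B: (255, 0, 1)   [0·270 + 1·255 = 255]
  270 = 1·255 + 15   → row C = row A − 1·row B = (15, 1, −1)   [check: 1·270 − 1·255 = 15]
  255 = 17·15 + 0   → remainder 0, stop. gcd = 15 (last nonzero row C).
So gcd(255, 270) = 15, with Bézout identity 1·270 − 1·255 = 15. Containment (⊇): the Bézout identity exhibits 15 as an element of (255, 270), giving (15) ⊆ (255, 270). Containment (⊆): since 15 | 255 and 15 | 270 (255 = 15·17, 270 = 15·18), every Z-linear combination of 255 and 270 is divisible by 15, so (255, 270) ⊆ (15). Therefore (255, 270) = (15), d = 15.

Final answer: (255, 270) = (15); d = 15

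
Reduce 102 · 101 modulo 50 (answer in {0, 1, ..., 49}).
Reduce the factors first: 102 ≡ 2, 101 ≡ 1 (mod 50), so 102 · 101 ≡ 2 · 1 (mod 50). 2 · 1 = 2. Dividing by 50: 2 = 0·50 + 2. So (102 · 101) mod 50 = 2.

Final answer: 2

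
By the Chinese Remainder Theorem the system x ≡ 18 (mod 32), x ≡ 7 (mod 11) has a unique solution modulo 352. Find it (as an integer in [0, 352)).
x ≡ 18 (mod 352); the representative in [0, 352) is 18

The moduli 32, 11 are pairwise coprime, so by the CRT there is a unique solution mod 32·11 = 352.
Solve by successive substitution. Start with x ≡ 18 (mod 32).
  Combine with x ≡ 7 (mod 11): write x = 18 + 32·t and require 18 + 32·t ≡ 7 (mod 11), i.e. 32·t ≡ 7 − 18 ≡ 0 (mod 11). Since 32^(−1) ≡ 10 (mod 11) (32 ≡ 10 (mod 11)), t ≡ 10·0 ≡ 0 (mod 11). So x ≡ 18 + 32·0 = 18 (mod 352).
Unique solution in [0, 352): x = 18.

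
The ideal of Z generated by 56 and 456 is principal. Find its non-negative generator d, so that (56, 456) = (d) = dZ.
In the PID Z, (a, b) is generated by gcd(a, b). Compute gcd(456, 56) with the extended Euclidean algorithm, tracking rows (r, s, t) with s·456 + t·56 = r:
  row A: (456, 1, 0)   [1·456 + 0·56 = 456]
  row B: (56, 0, 1)   [0·456 + 1·56 = 56]
  456 = 8·56 + 8   → row C = row A − 8·row B = (8, 1, −8)   [check: 1·456 − 8·56 = 8]
  56 = 7·8 + 0   → remainder 0, stop. gcd = 8 (last nonzero row C).
So gcd(56, 456) = 8, with Bézout identity 1·456 − 8·56 = 8. Containment (⊇): the Bézout identity exhibits 8 as an element of (56, 456), giving (8) ⊆ (56, 456). Containment (⊆): since 8 | 56 and 8 | 456 (56 = 8·7, 456 = 8·57), every Z-linear combination of 56 and 456 is divisible by 8, so (56, 456) ⊆ (8). Therefore (56, 456) = (8), d = 8.

Final answer: (56, 456) = (8); d = 8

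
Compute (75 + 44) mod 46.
Reduce the summands first: 75 ≡ 29 (mod 46), so 75 + 44 ≡ 29 + 44 (mod 46). 29 + 44 = 73; 73 = 1·46 + 27, so (75 + 44) mod 46 = 27.

Final answer: 27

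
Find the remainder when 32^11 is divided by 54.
Use repeated squaring. Binary(11) = 1011. Walk through the bits of the exponent 11 left-to-right: at each bit after the leading one, square the running value, then multiply by 32 if the bit is 1 (always reducing mod 54):
  bit 1 = 1 (leading): start with 32.
  bit 2 = 0: square 32^2 = 1024 ≡ 52 (mod 54).
  bit 3 = 1: square 52^2 = 2704 ≡ 4; bit is 1, so multiply 4·32 = 128 ≡ 20 (mod 54).
  bit 4 = 1: square 20^2 = 400 ≡ 22; bit is 1, so multiply 22·32 = 704 ≡ 2 (mod 54).
Final value: 32^11 ≡ 2 (mod 54).

Final answer: 2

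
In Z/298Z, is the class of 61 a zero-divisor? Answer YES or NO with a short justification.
NO

gcd(61, 298) = 1, so 61 is a unit in Z/298Z (it has a multiplicative inverse). A unit cannot be a zero-divisor: if 61·b ≡ 0 then multiplying both sides by 61^(−1) gives b ≡ 0. So 61 is not a zero-divisor.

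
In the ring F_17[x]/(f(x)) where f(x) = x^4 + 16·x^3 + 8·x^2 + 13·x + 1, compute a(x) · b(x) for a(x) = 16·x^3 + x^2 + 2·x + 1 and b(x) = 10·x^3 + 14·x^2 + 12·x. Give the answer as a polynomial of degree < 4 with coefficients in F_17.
Multiply as integer polynomials: a · b = 160·x^6 + 234·x^5 + 226·x^4 + 50·x^3 + 38·x^2 + 12·x. Reducing coefficients mod 17: a · b ≡ 7·x^6 + 13·x^5 + 5·x^4 + 16·x^3 + 4·x^2 + 12·x. Now divide by f(x) = x^4 + 16·x^3 + 8·x^2 + 13·x + 1 in F_17[x], eliminating the leading term at each step:
  leading term 7·x^6: subtract (7·x^2)·f(x) = 7·x^6 + 10·x^5 + 5·x^4 + 6·x^3 + 7·x^2, leaving 3·x^5 + 10·x^3 + 14·x^2 + 12·x (coefficients mod 17)
  leading term 3·x^5: subtract (3·x)·f(x) = 3·x^5 + 14·x^4 + 7·x^3 + 5·x^2 + 3·x, leaving 3·x^4 + 3·x^3 + 9·x^2 + 9·x (coefficients mod 17)
  leading term 3·x^4: subtract (3)·f(x) = 3·x^4 + 14·x^3 + 7·x^2 + 5·x + 3, leaving 6·x^3 + 2·x^2 + 4·x + 14 (coefficients mod 17)
The degree is now < 4, so this is the remainder. Hence a · b ≡ 6·x^3 + 2·x^2 + 4·x + 14 in F_17[x]/(f).

Final answer: a · b ≡ 6·x^3 + 2·x^2 + 4·x + 14 (mod f(x))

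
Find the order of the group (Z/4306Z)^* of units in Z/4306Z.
(Z/4306Z)^* consists of the classes a with gcd(a, 4306) = 1, so its order is φ(4306). φ is multiplicative, with φ(p^e) = p^e − p^(e−1). Factorise 4306 = 2 · 2153. Then
  φ(4306) = (2 − 1) · (2153 − 1) = 1 · 2152 = 2152.
Thus |(Z/4306Z)^*| = 2152.

Final answer: |(Z/4306Z)^*| = 2152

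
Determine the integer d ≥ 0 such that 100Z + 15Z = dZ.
(100, 15) = (5); d = 5

In the PID Z, (a, b) is generated by gcd(a, b). Compute gcd(100, 15) with the extended Euclidean algorithm, tracking rows (r, s, t) with s·100 + t·15 = r:
  row A: (100, 1, 0)   [1·100 + 0·15 = 100]
  row B: (15, 0, 1)   [0·100 + 1·15 = 15]
  100 = 6·15 + 10   → row C = row A − 6·row B = (10, 1, −6)   [check: 1·100 − 6·15 = 10]
  15 = 1·10 + 5   → row D = row B − 1·row C = (5, −1, 7)   [check: −1·100 + 7·15 = 5]
  10 = 2·5 + 0   → remainder 0, stop. gcd = 5 (last nonzero row D).
So gcd(100, 15) = 5, with Bézout identity −1·100 + 7·15 = 5. Containment (⊇): the Bézout identity exhibits 5 as an element of (100, 15), giving (5) ⊆ (100, 15). Containment (⊆): since 5 | 100 and 5 | 15 (100 = 5·20, 15 = 5·3), every Z-linear combination of 100 and 15 is divisible by 5, so (100, 15) ⊆ (5). Therefore (100, 15) = (5), d = 5.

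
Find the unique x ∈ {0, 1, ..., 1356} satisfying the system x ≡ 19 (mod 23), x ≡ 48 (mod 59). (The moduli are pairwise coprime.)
x ≡ 1169 (mod 1357); the representative in [0, 1357) is 1169

The moduli 23, 59 are pairwise coprime, so by the CRT there is a unique solution mod 23·59 = 1357.
Solve by successive substitution. Start with x ≡ 19 (mod 23).
  Combine with x ≡ 48 (mod 59): write x = 19 + 23·t and require 19 + 23·t ≡ 48 (mod 59), i.e. 23·t ≡ 48 − 19 ≡ 29 (mod 59). Since 23^(−1) ≡ 18 (mod 59), t ≡ 18·29 ≡ 50 (mod 59). So x ≡ 19 + 23·50 = 1169 (mod 1357).
Unique solution in [0, 1357): x = 1169.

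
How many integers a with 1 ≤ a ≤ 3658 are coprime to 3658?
The number of a ∈ {1, ..., 3658} with gcd(a, 3658) = 1 is by definition Euler's totient φ(3658). φ is multiplicative, with φ(p^e) = p^e − p^(e−1). Factorise 3658 = 2 · 31 · 59. Then
  φ(3658) = (2 − 1) · (31 − 1) · (59 − 1) = 1 · 30 · 58 = 1740.
So there are 1740 such integers.

Final answer: 1740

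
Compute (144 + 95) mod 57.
Reduce the summands first: 144 ≡ 30, 95 ≡ 38 (mod 57), so 144 + 95 ≡ 30 + 38 (mod 57). 30 + 38 = 68; 68 = 1·57 + 11, so (144 + 95) mod 57 = 11.

Final answer: 11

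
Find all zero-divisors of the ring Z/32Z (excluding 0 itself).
nonzero zero-divisors of Z/32Z = {2, 4, 6, 8, 10, 12, 14, 16, 18, 20, 22, 24, 26, 28, 30}

An element a ∈ Z/32Z (with a ≠ 0) is a zero-divisor iff gcd(a, 32) > 1 (because a is a unit precisely when gcd(a, n) = 1, and in Z/nZ every nonzero, non-unit element is a zero-divisor). Scan a = 1, ..., 31 and keep those with gcd(a, 32) > 1:
  gcd(2, 32) = 2, gcd(4, 32) = 4, gcd(6, 32) = 2, gcd(8, 32) = 8, gcd(10, 32) = 2, gcd(12, 32) = 4, gcd(14, 32) = 2, gcd(16, 32) = 16, gcd(18, 32) = 2, gcd(20, 32) = 4, gcd(22, 32) = 2, gcd(24, 32) = 8, gcd(26, 32) = 2, gcd(28, 32) = 4, gcd(30, 32) = 2.
All other a ∈ {1, ..., 31} have gcd(a, 32) = 1 and are units. So the nonzero zero-divisors are exactly the 15 values of a appearing in this scan.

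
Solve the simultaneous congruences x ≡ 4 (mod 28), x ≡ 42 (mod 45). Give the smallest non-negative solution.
x ≡ 312 (mod 1260); the representative in [0, 1260) is 312

The moduli 28, 45 are pairwise coprime, so by the CRT there is a unique solution mod 28·45 = 1260.
Solve by successive substitution. Start with x ≡ 4 (mod 28).
  Combine with x ≡ 42 (mod 45): write x = 4 + 28·t and require 4 + 28·t ≡ 42 (mod 45), i.e. 28·t ≡ 42 − 4 ≡ 38 (mod 45). Since 28^(−1) ≡ 37 (mod 45), t ≡ 37·38 ≡ 11 (mod 45). So x ≡ 4 + 28·11 = 312 (mod 1260).
Unique solution in [0, 1260): x = 312.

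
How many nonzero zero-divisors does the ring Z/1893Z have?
In Z/1893Z each nonzero element is either a unit (gcd with 1893 is 1) or a zero-divisor (gcd > 1). The number of units is φ(1893): factorise 1893 = 3 · 631, so φ(1893) = (3 − 1) · (631 − 1) = 2 · 630 = 1260. The nonzero elements number 1893 − 1 = 1892. Hence the nonzero zero-divisors number 1892 − 1260 = 632.

Final answer: Z/1893Z has 632 nonzero zero-divisors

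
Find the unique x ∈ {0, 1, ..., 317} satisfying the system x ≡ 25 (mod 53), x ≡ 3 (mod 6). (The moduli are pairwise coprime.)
x ≡ 237 (mod 318); the representative in [0, 318) is 237

The moduli 53, 6 are pairwise coprime, so by the CRT there is a unique solution mod 53·6 = 318.
Solve by successive substitution. Start with x ≡ 25 (mod 53).
  Combine with x ≡ 3 (mod 6): write x = 25 + 53·t and require 25 + 53·t ≡ 3 (mod 6), i.e. 53·t ≡ 3 − 25 ≡ 2 (mod 6). Since 53^(−1) ≡ 5 (mod 6) (53 ≡ 5 (mod 6)), t ≡ 5·2 ≡ 4 (mod 6). So x ≡ 25 + 53·4 = 237 (mod 318).
Unique solution in [0, 318): x = 237.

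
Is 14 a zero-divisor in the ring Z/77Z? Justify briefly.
gcd(14, 77) = 7 > 1, so 14 is not a unit in Z/77Z. In Z/nZ every nonzero non-unit is a zero-divisor: explicitly, take b = 77/gcd = 11 ≠ 0 (mod 77); then 14·11 = 154 = 2·77, i.e. 14·11 ≡ 0 (mod 77). So 14 is a zero-divisor.

Final answer: YES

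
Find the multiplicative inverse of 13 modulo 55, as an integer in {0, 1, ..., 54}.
Apply the extended Euclidean algorithm to (55, 13), tracking rows (r, s, t) with s·55 + t·13 = r. Each division r_prev = q·r_cur + r_new produces the new row as (previous row) − q·(current row):
  row A: (55, 1, 0)   [1·55 + 0·13 = 55]
  row B: (13, 0, 1)   [0·55 + 1·13 = 13]
  55 = 4·13 + 3   → row C = row A − 4·row B = (3, 1, −4)   [check: 1·55 − 4·13 = 3]
  13 = 4·3 + 1   → row D = row B − 4·row C = (1, −4, 17)   [check: −4·55 + 17·13 = 1]
  3 = 3·1 + 0   → remainder 0, stop. gcd = 1 (last nonzero row D).
The gcd is 1, so 13 is invertible mod 55. The last nonzero row gives −4·55 + 17·13 = 1, so t = 17. So 13^(−1) ≡ 17 (mod 55). Verify: 13 · 17 = 221 ≡ 1 (mod 55). ✓

Final answer: 13^(−1) ≡ 17 (mod 55)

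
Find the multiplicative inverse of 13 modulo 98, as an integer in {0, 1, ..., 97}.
13^(−1) ≡ 83 (mod 98)

Apply the extended Euclidean algorithm to (98, 13), tracking rows (r, s, t) with s·98 + t·13 = r. Each division r_prev = q·r_cur + r_new produces the new row as (previous row) − q·(current row):
  row A: (98, 1, 0)   [1·98 + 0·13 = 98]
  row B: (13, 0, 1)   [0·98 + 1·13 = 13]
  98 = 7·13 + 7   → row C = row A − 7·row B = (7, 1, −7)   [check: 1·98 − 7·13 = 7]
  13 = 1·7 + 6   → row D = row B − 1·row C = (6, −1, 8)   [check: −1·98 + 8·13 = 6]
  7 = 1·6 + 1   → row E = row C − 1·row D = (1, 2, −15)   [check: 2·98 − 15·13 = 1]
  6 = 6·1 + 0   → remainder 0, stop. gcd = 1 (last nonzero row E).
The gcd is 1, so 13 is invertible mod 98. The last nonzero row gives 2·98 − 15·13 = 1, so t = −15. So 13^(−1) ≡ −15 ≡ 83 (mod 98). Verify: 13 · 83 = 1079 ≡ 1 (mod 98). ✓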